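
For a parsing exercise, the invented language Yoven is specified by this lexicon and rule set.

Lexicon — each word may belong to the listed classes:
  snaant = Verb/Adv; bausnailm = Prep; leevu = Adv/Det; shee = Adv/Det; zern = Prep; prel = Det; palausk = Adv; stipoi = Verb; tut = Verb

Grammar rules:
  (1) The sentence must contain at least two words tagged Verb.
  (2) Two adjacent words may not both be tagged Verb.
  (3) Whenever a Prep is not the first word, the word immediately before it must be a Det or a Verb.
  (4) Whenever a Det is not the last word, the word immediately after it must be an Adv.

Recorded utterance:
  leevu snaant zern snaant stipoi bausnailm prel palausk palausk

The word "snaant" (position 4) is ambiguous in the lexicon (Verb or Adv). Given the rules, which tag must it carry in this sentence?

Candidates per position — 1:leevu {Adv,Det}; 2:snaant {Verb,Adv}; 3:zern {Prep}; 4:snaant {Verb,Adv}; 5:stipoi {Verb}; 6:bausnailm {Prep}; 7:prel {Det}; 8:palausk {Adv}; 9:palausk {Adv}.
Word 2 cannot be Adv — rule 3 would then fail for every completion. It is Verb.
Word 4 cannot be Verb — rule 2 would then fail for every completion. It is Adv.
Word 1 cannot be Det — rule 4 would then fail for every completion. It is Adv.
So the tagging must be: Adv Verb Prep Adv Verb Prep Det Adv Adv.
Check: rule 1 ✓; rule 2 ✓; rule 3 ✓; rule 4 ✓.

Adv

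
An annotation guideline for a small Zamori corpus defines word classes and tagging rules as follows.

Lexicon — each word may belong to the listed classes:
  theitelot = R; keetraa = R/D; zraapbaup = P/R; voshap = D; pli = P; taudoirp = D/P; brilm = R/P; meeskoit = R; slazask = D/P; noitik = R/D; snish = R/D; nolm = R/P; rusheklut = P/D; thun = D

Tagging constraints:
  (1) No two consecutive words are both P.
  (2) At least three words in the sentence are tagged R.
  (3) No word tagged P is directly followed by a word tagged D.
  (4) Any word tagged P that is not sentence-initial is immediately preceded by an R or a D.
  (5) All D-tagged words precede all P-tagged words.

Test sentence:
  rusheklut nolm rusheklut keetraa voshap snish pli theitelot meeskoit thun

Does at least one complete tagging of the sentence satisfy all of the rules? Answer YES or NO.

NO

Candidates per position — 1:rusheklut {P,D}; 2:nolm {R,P}; 3:rusheklut {P,D}; 4:keetraa {R,D}; 5:voshap {D}; 6:snish {R,D}; 7:pli {P}; 8:theitelot {R}; 9:meeskoit {R}; 10:thun {D}.
Rule 5 cannot be satisfied by any choice of tags from the lexicon.
So there is no consistent tagging.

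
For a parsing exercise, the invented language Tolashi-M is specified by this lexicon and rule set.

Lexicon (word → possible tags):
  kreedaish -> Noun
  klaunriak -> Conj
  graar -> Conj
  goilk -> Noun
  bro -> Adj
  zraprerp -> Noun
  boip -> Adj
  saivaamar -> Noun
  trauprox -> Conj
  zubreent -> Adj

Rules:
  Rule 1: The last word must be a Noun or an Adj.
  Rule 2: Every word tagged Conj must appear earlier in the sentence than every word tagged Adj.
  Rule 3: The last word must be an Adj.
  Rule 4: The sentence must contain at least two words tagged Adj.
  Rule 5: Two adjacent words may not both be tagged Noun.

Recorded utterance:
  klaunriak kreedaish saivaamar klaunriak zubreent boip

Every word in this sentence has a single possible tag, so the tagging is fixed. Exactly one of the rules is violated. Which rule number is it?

Fixed tagging: Conj Noun Noun Conj Adj Adj.
Rule check: R1 ok, R2 ok, R3 ok, R4 ok, R5 fails.
Only rule 5 fails.

5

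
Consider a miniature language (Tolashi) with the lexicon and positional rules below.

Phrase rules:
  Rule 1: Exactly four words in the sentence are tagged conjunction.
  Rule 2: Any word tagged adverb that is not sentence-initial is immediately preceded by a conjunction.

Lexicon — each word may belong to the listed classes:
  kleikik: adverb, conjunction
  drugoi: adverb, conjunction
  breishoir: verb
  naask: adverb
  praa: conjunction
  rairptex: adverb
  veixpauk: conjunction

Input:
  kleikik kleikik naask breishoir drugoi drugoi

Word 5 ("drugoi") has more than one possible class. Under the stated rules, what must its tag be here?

Candidates per position — 1:kleikik {adverb,conjunction}; 2:kleikik {adverb,conjunction}; 3:naask {adverb}; 4:breishoir {verb}; 5:drugoi {adverb,conjunction}; 6:drugoi {adverb,conjunction}.
Position 1: tagging it adverb would leave rule 1 unsatisfiable, so it must be conjunction.
Position 2: tagging it adverb would leave rule 1 unsatisfiable, so it must be conjunction.
Position 5: tagging it adverb would leave rule 1 unsatisfiable, so it must be conjunction.
Position 6: tagging it adverb would leave rule 1 unsatisfiable, so it must be conjunction.
The only consistent sequence is: conjunction conjunction adverb verb conjunction conjunction.
Verifying each rule — rule 1 satisfied; rule 2 satisfied.

conjunction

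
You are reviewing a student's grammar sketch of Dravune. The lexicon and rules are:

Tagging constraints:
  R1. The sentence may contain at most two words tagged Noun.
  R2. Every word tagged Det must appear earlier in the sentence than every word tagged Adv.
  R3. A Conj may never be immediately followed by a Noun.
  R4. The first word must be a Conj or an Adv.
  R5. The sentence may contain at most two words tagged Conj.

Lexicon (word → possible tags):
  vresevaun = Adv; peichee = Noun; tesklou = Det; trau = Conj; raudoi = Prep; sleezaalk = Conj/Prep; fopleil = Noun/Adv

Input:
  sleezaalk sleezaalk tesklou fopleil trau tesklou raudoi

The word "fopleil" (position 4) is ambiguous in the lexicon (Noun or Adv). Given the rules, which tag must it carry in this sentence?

Candidates per position — 1:sleezaalk {Conj,Prep}; 2:sleezaalk {Conj,Prep}; 3:tesklou {Det}; 4:fopleil {Noun,Adv}; 5:trau {Conj}; 6:tesklou {Det}; 7:raudoi {Prep}.
Position 1: tagging it Prep would leave rule 4 unsatisfiable, so it must be Conj.
Position 2: tagging it Conj would leave rule 5 unsatisfiable, so it must be Prep.
Position 4: tagging it Adv would leave rule 2 unsatisfiable, so it must be Noun.
The only consistent sequence is: Conj Prep Det Noun Conj Det Prep.
Checking: rule 1 ok; rule 2 ok; rule 3 ok; rule 4 ok; rule 5 ok.

Noun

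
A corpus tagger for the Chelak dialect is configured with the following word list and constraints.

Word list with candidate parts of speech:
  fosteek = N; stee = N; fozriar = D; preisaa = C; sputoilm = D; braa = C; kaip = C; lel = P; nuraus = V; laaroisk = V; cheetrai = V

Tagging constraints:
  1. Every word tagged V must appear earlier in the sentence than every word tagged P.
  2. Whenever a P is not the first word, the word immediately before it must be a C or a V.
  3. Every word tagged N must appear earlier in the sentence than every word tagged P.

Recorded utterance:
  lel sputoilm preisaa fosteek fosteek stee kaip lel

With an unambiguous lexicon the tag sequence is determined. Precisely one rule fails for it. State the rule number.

3

Fixed tagging: P D C N N N C P.
Applying the rules: R1 holds, R2 holds, R3 violated.
Only rule 3 fails.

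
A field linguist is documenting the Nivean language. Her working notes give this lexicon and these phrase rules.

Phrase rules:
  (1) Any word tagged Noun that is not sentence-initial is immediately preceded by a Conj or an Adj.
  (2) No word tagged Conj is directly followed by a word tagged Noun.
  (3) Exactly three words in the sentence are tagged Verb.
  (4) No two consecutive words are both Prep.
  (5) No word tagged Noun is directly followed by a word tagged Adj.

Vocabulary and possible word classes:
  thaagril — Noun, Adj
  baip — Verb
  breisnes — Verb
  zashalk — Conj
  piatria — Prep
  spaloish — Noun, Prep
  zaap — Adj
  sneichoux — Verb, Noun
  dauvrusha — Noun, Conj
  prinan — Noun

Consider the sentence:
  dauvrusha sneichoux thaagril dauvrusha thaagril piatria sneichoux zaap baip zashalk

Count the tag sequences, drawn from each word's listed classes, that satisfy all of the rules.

2

Candidates per position — 1:dauvrusha {Noun,Conj}; 2:sneichoux {Verb,Noun}; 3:thaagril {Noun,Adj}; 4:dauvrusha {Noun,Conj}; 5:thaagril {Noun,Adj}; 6:piatria {Prep}; 7:sneichoux {Verb,Noun}; 8:zaap {Adj}; 9:baip {Verb}; 10:zashalk {Conj}.
There are 64 candidate sequences in total.
The sequences that satisfy every rule: Noun Verb Adj Conj Adj Prep Verb Adj Verb Conj; Conj Verb Adj Conj Adj Prep Verb Adj Verb Conj.
Count = 2.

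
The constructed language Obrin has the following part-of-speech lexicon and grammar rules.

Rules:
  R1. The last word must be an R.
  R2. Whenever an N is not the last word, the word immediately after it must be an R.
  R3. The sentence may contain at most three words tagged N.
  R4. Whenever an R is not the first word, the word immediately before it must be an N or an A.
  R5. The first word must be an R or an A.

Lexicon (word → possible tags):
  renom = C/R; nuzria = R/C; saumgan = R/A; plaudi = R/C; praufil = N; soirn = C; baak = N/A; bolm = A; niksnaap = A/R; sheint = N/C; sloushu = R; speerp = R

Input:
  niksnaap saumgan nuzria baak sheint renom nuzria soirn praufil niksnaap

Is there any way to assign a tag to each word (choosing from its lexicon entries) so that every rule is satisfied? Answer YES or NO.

Candidates per position — 1:niksnaap {A,R}; 2:saumgan {R,A}; 3:nuzria {R,C}; 4:baak {N,A}; 5:sheint {N,C}; 6:renom {C,R}; 7:nuzria {R,C}; 8:soirn {C}; 9:praufil {N}; 10:niksnaap {A,R}.
One satisfying assignment: R A C A C C C C N R.
Verifying each rule — rule 1 satisfied; rule 2 satisfied; rule 3 satisfied; rule 4 satisfied; rule 5 satisfied.

YES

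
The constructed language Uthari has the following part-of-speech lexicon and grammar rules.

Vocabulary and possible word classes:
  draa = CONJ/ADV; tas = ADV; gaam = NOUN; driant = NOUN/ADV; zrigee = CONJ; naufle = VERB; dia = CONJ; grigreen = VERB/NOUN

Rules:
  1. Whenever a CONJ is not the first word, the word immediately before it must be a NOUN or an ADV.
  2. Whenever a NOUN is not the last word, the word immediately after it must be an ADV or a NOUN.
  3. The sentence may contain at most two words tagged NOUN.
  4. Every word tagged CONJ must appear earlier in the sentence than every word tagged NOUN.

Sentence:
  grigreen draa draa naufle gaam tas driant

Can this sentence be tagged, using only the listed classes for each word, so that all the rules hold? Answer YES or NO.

YES

Candidates per position — 1:grigreen {VERB,NOUN}; 2:draa {CONJ,ADV}; 3:draa {CONJ,ADV}; 4:naufle {VERB}; 5:gaam {NOUN}; 6:tas {ADV}; 7:driant {NOUN,ADV}.
One satisfying assignment: VERB ADV CONJ VERB NOUN ADV ADV.
Rule-by-rule: rule 1 ✓; rule 2 ✓; rule 3 ✓; rule 4 ✓.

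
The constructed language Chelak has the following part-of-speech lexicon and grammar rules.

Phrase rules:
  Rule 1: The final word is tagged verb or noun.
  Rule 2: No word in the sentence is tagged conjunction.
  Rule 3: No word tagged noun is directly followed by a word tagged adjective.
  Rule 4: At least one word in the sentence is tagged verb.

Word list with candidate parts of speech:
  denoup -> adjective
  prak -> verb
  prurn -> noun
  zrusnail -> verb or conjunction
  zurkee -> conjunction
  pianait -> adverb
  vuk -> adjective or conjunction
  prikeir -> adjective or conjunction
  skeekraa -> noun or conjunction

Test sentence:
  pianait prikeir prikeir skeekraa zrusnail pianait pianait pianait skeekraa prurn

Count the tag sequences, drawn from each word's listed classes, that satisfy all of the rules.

1

Candidates per position — 1:pianait {adverb}; 2:prikeir {adjective,conjunction}; 3:prikeir {adjective,conjunction}; 4:skeekraa {noun,conjunction}; 5:zrusnail {verb,conjunction}; 6:pianait {adverb}; 7:pianait {adverb}; 8:pianait {adverb}; 9:skeekraa {noun,conjunction}; 10:prurn {noun}.
There are 32 candidate sequences in total.
The sequences that satisfy every rule: adverb adjective adjective noun verb adverb adverb adverb noun noun.
Count = 1.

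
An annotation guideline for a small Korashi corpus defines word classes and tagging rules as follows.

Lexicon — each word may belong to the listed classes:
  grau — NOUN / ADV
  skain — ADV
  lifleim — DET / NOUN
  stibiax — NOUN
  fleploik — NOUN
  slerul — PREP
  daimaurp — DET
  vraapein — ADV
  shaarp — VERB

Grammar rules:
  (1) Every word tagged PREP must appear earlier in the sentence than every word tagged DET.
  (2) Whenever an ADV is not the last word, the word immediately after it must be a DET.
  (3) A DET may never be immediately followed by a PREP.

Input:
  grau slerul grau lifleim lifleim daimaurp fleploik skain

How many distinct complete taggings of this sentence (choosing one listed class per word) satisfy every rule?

Candidates per position — 1:grau {NOUN,ADV}; 2:slerul {PREP}; 3:grau {NOUN,ADV}; 4:lifleim {DET,NOUN}; 5:lifleim {DET,NOUN}; 6:daimaurp {DET}; 7:fleploik {NOUN}; 8:skain {ADV}.
There are 16 candidate sequences in total.
Checking each against the rules leaves 6 sequences.
Count = 6.

6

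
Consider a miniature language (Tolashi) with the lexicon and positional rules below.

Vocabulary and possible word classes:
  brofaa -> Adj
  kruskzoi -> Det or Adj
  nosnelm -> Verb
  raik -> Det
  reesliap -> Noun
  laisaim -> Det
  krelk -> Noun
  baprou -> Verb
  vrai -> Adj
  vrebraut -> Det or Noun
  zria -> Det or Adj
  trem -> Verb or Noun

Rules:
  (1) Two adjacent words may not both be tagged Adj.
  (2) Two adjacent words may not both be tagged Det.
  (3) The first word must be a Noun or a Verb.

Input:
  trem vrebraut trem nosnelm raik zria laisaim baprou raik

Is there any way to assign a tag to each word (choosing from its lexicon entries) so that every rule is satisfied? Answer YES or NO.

Candidates per position — 1:trem {Verb,Noun}; 2:vrebraut {Det,Noun}; 3:trem {Verb,Noun}; 4:nosnelm {Verb}; 5:raik {Det}; 6:zria {Det,Adj}; 7:laisaim {Det}; 8:baprou {Verb}; 9:raik {Det}.
One satisfying assignment: Verb Det Verb Verb Det Adj Det Verb Det.
Checking: rule 1 satisfied; rule 2 satisfied; rule 3 satisfied.

YES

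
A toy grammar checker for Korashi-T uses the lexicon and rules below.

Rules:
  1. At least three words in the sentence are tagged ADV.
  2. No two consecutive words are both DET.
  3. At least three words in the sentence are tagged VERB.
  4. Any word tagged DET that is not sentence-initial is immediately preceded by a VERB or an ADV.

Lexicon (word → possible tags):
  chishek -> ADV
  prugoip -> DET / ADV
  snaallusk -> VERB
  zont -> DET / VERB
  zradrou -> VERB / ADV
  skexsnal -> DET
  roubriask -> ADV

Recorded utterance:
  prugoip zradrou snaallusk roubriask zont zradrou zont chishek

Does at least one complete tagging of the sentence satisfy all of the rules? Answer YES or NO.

Candidates per position — 1:prugoip {DET,ADV}; 2:zradrou {VERB,ADV}; 3:snaallusk {VERB}; 4:roubriask {ADV}; 5:zont {DET,VERB}; 6:zradrou {VERB,ADV}; 7:zont {DET,VERB}; 8:chishek {ADV}.
One satisfying assignment: DET VERB VERB ADV DET ADV VERB ADV.
Check: rule 1 ok; rule 2 ok; rule 3 ok; rule 4 ok.

YES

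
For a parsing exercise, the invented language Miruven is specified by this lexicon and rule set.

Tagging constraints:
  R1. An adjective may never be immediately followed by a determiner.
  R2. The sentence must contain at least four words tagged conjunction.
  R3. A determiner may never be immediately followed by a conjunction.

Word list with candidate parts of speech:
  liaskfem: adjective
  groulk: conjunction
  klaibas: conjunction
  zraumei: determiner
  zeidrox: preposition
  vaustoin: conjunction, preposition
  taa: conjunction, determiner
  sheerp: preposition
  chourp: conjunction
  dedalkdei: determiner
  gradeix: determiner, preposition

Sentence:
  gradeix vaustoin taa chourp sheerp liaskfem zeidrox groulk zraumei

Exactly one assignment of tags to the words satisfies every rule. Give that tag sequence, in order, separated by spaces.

preposition conjunction conjunction conjunction preposition adjective preposition conjunction determiner

Candidates per position — 1:gradeix {determiner,preposition}; 2:vaustoin {conjunction,preposition}; 3:taa {conjunction,determiner}; 4:chourp {conjunction}; 5:sheerp {preposition}; 6:liaskfem {adjective}; 7:zeidrox {preposition}; 8:groulk {conjunction}; 9:zraumei {determiner}.
Word 2 cannot be preposition — rule 2 would then fail for every completion. It is conjunction.
Word 3 cannot be determiner — rule 2 would then fail for every completion. It is conjunction.
Word 1 cannot be determiner — rule 3 would then fail for every completion. It is preposition.
That leaves exactly one tagging: preposition conjunction conjunction conjunction preposition adjective preposition conjunction determiner.
Rule-by-rule: rule 1 satisfied; rule 2 satisfied; rule 3 satisfied.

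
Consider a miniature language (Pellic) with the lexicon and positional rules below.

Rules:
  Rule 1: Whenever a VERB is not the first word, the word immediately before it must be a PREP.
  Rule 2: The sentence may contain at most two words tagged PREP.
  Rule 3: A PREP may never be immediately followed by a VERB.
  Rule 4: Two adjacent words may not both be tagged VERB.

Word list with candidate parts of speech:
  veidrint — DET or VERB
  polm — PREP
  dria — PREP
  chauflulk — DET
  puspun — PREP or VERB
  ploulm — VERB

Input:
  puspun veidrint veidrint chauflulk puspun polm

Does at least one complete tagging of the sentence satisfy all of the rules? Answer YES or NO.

Candidates per position — 1:puspun {PREP,VERB}; 2:veidrint {DET,VERB}; 3:veidrint {DET,VERB}; 4:chauflulk {DET}; 5:puspun {PREP,VERB}; 6:polm {PREP}.
One satisfying assignment: VERB DET DET DET PREP PREP.
Verifying each rule — rule 1 ok; rule 2 ok; rule 3 ok; rule 4 ok.

YES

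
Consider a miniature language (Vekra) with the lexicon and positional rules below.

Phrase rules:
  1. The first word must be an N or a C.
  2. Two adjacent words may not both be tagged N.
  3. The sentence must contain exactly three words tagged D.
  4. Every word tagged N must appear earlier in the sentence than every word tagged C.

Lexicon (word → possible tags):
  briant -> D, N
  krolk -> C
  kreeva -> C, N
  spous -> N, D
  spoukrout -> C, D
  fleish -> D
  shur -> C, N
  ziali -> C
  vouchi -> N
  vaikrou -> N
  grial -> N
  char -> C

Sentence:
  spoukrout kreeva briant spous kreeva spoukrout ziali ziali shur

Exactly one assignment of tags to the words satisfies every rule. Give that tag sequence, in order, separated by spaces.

C C D D C D C C C

Candidates per position — 1:spoukrout {C,D}; 2:kreeva {C,N}; 3:briant {D,N}; 4:spous {N,D}; 5:kreeva {C,N}; 6:spoukrout {C,D}; 7:ziali {C}; 8:ziali {C}; 9:shur {C,N}.
If word 1 were D, no tagging could satisfy rule 1; so word 1 is C.
If word 2 were N, no tagging could satisfy rule 4; so word 2 is C.
If word 3 were N, no tagging could satisfy rule 3; so word 3 is D.
If word 4 were N, no tagging could satisfy rule 3; so word 4 is D.
If word 5 were N, no tagging could satisfy rule 4; so word 5 is C.
If word 6 were C, no tagging could satisfy rule 3; so word 6 is D.
If word 9 were N, no tagging could satisfy rule 4; so word 9 is C.
So the tagging must be: C C D D C D C C C.
Verifying each rule — rule 1 ok; rule 2 ok; rule 3 ok; rule 4 ok.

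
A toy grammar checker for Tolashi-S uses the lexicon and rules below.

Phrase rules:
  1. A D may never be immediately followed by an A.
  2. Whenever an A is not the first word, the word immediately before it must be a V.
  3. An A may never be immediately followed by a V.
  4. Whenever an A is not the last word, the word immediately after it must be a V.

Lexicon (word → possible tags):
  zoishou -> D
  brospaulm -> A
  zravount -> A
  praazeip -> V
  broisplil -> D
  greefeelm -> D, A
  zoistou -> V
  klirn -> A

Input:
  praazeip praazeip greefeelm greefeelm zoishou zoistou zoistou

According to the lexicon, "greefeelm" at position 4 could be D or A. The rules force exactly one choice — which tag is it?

D

Candidates per position — 1:praazeip {V}; 2:praazeip {V}; 3:greefeelm {D,A}; 4:greefeelm {D,A}; 5:zoishou {D}; 6:zoistou {V}; 7:zoistou {V}.
Position 3: A is ruled out by rule 4; that leaves D.
Position 4: A is ruled out by rule 1; that leaves D.
The unique satisfying tagging is: V V D D D V V.
Check: rule 1 ✓; rule 2 ✓; rule 3 ✓; rule 4 ✓.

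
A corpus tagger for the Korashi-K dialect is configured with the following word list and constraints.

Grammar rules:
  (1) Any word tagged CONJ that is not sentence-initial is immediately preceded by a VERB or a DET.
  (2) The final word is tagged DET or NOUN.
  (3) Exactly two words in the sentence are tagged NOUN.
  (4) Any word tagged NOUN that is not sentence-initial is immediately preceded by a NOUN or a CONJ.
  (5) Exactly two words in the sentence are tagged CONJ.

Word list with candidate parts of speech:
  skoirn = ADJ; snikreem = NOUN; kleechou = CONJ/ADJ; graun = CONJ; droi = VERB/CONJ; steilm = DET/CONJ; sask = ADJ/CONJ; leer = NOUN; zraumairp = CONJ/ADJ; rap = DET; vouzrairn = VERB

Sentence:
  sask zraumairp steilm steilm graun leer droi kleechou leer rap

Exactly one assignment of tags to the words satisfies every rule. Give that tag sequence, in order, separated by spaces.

ADJ ADJ DET DET CONJ NOUN VERB CONJ NOUN DET

Candidates per position — 1:sask {ADJ,CONJ}; 2:zraumairp {CONJ,ADJ}; 3:steilm {DET,CONJ}; 4:steilm {DET,CONJ}; 5:graun {CONJ}; 6:leer {NOUN}; 7:droi {VERB,CONJ}; 8:kleechou {CONJ,ADJ}; 9:leer {NOUN}; 10:rap {DET}.
If word 2 were CONJ, no tagging could satisfy rule 1; so word 2 is ADJ.
If word 3 were CONJ, no tagging could satisfy rule 1; so word 3 is DET.
If word 4 were CONJ, no tagging could satisfy rule 1; so word 4 is DET.
If word 7 were CONJ, no tagging could satisfy rule 1; so word 7 is VERB.
If word 8 were ADJ, no tagging could satisfy rule 4; so word 8 is CONJ.
If word 1 were CONJ, no tagging could satisfy rule 5; so word 1 is ADJ.
That leaves exactly one tagging: ADJ ADJ DET DET CONJ NOUN VERB CONJ NOUN DET.
Checking: rule 1 ✓; rule 2 ✓; rule 3 ✓; rule 4 ✓; rule 5 ✓.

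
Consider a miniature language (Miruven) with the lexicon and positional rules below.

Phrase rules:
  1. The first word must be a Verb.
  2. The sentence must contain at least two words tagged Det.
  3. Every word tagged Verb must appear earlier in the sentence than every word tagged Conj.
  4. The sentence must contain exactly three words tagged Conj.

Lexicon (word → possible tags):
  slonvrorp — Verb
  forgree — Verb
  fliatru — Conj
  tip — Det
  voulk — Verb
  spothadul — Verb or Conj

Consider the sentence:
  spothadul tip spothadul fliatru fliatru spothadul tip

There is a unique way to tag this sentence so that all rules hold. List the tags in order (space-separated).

Candidates per position — 1:spothadul {Verb,Conj}; 2:tip {Det}; 3:spothadul {Verb,Conj}; 4:fliatru {Conj}; 5:fliatru {Conj}; 6:spothadul {Verb,Conj}; 7:tip {Det}.
Position 1: Conj is ruled out by rule 1; that leaves Verb.
Position 6: Verb is ruled out by rule 3; that leaves Conj.
Position 3: Conj is ruled out by rule 4; that leaves Verb.
So the tagging must be: Verb Det Verb Conj Conj Conj Det.
Check: rule 1 satisfied; rule 2 satisfied; rule 3 satisfied; rule 4 satisfied.

Verb Det Verb Conj Conj Conj Det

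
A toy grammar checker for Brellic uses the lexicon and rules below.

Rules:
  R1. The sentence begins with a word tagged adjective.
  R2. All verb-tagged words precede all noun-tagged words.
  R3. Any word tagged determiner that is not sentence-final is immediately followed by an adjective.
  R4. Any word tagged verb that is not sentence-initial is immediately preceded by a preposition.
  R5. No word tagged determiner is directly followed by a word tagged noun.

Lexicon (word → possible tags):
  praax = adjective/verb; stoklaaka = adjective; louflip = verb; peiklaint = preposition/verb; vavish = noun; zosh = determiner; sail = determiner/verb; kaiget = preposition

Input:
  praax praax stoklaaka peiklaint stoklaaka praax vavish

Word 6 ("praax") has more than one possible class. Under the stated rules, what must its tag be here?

adjective

Candidates per position — 1:praax {adjective,verb}; 2:praax {adjective,verb}; 3:stoklaaka {adjective}; 4:peiklaint {preposition,verb}; 5:stoklaaka {adjective}; 6:praax {adjective,verb}; 7:vavish {noun}.
Word 1 cannot be verb — rule 1 would then fail for every completion. It is adjective.
Word 2 cannot be verb — rule 4 would then fail for every completion. It is adjective.
Word 4 cannot be verb — rule 4 would then fail for every completion. It is preposition.
Word 6 cannot be verb — rule 4 would then fail for every completion. It is adjective.
So the tagging must be: adjective adjective adjective preposition adjective adjective noun.
Checking: rule 1 holds; rule 2 holds; rule 3 holds; rule 4 holds; rule 5 holds.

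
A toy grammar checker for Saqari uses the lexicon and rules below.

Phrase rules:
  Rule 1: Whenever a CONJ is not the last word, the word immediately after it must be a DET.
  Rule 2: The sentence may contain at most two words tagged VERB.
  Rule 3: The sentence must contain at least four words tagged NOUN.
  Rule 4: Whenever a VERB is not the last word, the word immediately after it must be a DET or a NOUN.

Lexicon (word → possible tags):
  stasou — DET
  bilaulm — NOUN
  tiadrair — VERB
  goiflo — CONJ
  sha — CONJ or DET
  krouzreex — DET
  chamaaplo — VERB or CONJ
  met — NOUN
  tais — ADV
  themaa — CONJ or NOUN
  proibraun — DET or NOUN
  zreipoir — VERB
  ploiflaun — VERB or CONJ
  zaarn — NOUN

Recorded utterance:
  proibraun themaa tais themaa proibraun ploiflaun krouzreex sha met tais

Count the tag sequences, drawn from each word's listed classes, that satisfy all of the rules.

Candidates per position — 1:proibraun {DET,NOUN}; 2:themaa {CONJ,NOUN}; 3:tais {ADV}; 4:themaa {CONJ,NOUN}; 5:proibraun {DET,NOUN}; 6:ploiflaun {VERB,CONJ}; 7:krouzreex {DET}; 8:sha {CONJ,DET}; 9:met {NOUN}; 10:tais {ADV}.
There are 64 candidate sequences in total.
Checking each against the rules leaves 6 sequences.
Count = 6.

6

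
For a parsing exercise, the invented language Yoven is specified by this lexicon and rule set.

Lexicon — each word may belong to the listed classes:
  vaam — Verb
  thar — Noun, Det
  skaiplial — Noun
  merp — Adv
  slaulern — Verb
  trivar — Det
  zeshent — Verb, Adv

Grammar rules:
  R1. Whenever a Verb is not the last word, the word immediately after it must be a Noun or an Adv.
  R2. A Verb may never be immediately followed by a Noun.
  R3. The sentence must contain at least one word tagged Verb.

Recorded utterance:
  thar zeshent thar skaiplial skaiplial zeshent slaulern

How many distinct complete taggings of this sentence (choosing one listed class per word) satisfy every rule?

4

Candidates per position — 1:thar {Noun,Det}; 2:zeshent {Verb,Adv}; 3:thar {Noun,Det}; 4:skaiplial {Noun}; 5:skaiplial {Noun}; 6:zeshent {Verb,Adv}; 7:slaulern {Verb}.
There are 16 candidate sequences in total.
The sequences that satisfy every rule: Noun Adv Noun Noun Noun Adv Verb; Noun Adv Det Noun Noun Adv Verb; Det Adv Noun Noun Noun Adv Verb; Det Adv Det Noun Noun Adv Verb.
Count = 4.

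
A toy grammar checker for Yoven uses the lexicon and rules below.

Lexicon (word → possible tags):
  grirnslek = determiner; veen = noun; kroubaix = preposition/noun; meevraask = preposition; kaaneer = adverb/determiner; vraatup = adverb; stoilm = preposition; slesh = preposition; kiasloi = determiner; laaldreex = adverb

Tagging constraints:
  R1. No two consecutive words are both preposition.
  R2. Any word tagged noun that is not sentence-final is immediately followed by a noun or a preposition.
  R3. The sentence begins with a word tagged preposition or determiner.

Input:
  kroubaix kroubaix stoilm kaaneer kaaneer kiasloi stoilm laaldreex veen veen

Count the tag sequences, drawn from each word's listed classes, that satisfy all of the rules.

4

Candidates per position — 1:kroubaix {preposition,noun}; 2:kroubaix {preposition,noun}; 3:stoilm {preposition}; 4:kaaneer {adverb,determiner}; 5:kaaneer {adverb,determiner}; 6:kiasloi {determiner}; 7:stoilm {preposition}; 8:laaldreex {adverb}; 9:veen {noun}; 10:veen {noun}.
There are 16 candidate sequences in total.
The sequences that satisfy every rule: preposition noun preposition adverb adverb determiner preposition adverb noun noun; preposition noun preposition adverb determiner determiner preposition adverb noun noun; preposition noun preposition determiner adverb determiner preposition adverb noun noun; preposition noun preposition determiner determiner determiner preposition adverb noun noun.
Count = 4.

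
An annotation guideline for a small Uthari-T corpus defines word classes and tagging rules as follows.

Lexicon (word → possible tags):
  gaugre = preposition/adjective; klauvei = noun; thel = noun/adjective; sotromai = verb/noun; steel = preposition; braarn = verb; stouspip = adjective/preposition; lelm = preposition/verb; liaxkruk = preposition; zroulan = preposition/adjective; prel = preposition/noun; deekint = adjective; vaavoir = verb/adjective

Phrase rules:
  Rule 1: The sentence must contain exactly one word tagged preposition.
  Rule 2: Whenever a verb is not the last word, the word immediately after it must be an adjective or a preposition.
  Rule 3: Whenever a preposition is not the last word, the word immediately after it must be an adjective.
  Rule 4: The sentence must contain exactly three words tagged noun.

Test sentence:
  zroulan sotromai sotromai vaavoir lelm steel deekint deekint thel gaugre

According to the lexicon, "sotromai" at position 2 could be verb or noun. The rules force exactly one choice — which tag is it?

noun

Candidates per position — 1:zroulan {preposition,adjective}; 2:sotromai {verb,noun}; 3:sotromai {verb,noun}; 4:vaavoir {verb,adjective}; 5:lelm {preposition,verb}; 6:steel {preposition}; 7:deekint {adjective}; 8:deekint {adjective}; 9:thel {noun,adjective}; 10:gaugre {preposition,adjective}.
Position 1: tagging it preposition would leave rule 1 unsatisfiable, so it must be adjective.
Position 2: tagging it verb would leave rule 2 unsatisfiable, so it must be noun.
Position 3: tagging it verb would leave rule 4 unsatisfiable, so it must be noun.
Position 5: tagging it preposition would leave rule 1 unsatisfiable, so it must be verb.
Position 9: tagging it adjective would leave rule 4 unsatisfiable, so it must be noun.
Position 10: tagging it preposition would leave rule 1 unsatisfiable, so it must be adjective.
Position 4: tagging it verb would leave rule 2 unsatisfiable, so it must be adjective.
So the tagging must be: adjective noun noun adjective verb preposition adjective adjective noun adjective.
Check: rule 1 ok; rule 2 ok; rule 3 ok; rule 4 ok.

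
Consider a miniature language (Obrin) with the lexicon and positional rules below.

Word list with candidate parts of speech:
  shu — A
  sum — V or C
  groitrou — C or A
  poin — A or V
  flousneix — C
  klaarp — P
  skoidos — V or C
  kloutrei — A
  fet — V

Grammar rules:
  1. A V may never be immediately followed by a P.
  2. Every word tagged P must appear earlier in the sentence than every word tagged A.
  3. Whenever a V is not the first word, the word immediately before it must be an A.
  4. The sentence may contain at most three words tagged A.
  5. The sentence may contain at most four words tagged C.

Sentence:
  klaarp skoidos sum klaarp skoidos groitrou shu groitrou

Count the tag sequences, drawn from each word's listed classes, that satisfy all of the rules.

Candidates per position — 1:klaarp {P}; 2:skoidos {V,C}; 3:sum {V,C}; 4:klaarp {P}; 5:skoidos {V,C}; 6:groitrou {C,A}; 7:shu {A}; 8:groitrou {C,A}.
There are 32 candidate sequences in total.
The sequences that satisfy every rule: P C C P C C A A; P C C P C A A C; P C C P C A A A.
Count = 3.

3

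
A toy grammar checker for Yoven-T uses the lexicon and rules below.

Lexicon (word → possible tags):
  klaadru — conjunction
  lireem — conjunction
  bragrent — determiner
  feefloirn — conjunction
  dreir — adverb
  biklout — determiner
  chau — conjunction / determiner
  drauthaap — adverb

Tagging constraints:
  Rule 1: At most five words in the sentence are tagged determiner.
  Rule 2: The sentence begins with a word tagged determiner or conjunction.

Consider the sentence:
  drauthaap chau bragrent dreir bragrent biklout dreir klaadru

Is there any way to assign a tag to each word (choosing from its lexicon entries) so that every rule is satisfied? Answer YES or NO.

NO

Candidates per position — 1:drauthaap {adverb}; 2:chau {conjunction,determiner}; 3:bragrent {determiner}; 4:dreir {adverb}; 5:bragrent {determiner}; 6:biklout {determiner}; 7:dreir {adverb}; 8:klaadru {conjunction}.
Rule 2 cannot be satisfied by any choice of tags from the lexicon.
So there is no consistent tagging.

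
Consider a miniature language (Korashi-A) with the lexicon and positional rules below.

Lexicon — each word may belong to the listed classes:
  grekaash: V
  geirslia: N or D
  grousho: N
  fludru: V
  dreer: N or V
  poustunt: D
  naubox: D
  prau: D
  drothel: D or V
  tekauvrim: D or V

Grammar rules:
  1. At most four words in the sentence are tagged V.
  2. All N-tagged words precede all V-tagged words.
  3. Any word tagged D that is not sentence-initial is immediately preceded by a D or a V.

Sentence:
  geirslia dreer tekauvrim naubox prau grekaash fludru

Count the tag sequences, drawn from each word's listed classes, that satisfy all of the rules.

Candidates per position — 1:geirslia {N,D}; 2:dreer {N,V}; 3:tekauvrim {D,V}; 4:naubox {D}; 5:prau {D}; 6:grekaash {V}; 7:fludru {V}.
There are 8 candidate sequences in total.
Checking each against the rules leaves 6 sequences.
Count = 6.

6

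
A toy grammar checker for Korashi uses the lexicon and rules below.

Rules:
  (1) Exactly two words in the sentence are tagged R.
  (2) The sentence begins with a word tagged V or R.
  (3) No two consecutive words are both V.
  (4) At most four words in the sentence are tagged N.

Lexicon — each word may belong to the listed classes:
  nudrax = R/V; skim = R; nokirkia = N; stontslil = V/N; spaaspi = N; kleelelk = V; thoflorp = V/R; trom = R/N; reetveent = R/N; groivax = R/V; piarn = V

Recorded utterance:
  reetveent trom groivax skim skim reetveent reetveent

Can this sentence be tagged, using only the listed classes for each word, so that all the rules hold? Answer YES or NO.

Candidates per position — 1:reetveent {R,N}; 2:trom {R,N}; 3:groivax {R,V}; 4:skim {R}; 5:skim {R}; 6:reetveent {R,N}; 7:reetveent {R,N}.
Every candidate sequence violates at least one rule; no consistent tagging exists.

NO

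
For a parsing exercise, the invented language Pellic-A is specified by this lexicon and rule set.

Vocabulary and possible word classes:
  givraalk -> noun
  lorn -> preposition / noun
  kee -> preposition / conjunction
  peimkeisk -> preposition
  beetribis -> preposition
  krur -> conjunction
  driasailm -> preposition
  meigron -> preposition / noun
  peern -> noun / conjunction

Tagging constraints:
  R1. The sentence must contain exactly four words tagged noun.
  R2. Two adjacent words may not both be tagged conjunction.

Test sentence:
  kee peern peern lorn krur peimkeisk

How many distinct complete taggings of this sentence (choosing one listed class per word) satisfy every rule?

Candidates per position — 1:kee {preposition,conjunction}; 2:peern {noun,conjunction}; 3:peern {noun,conjunction}; 4:lorn {preposition,noun}; 5:krur {conjunction}; 6:peimkeisk {preposition}.
There are 16 candidate sequences in total.
Rule 1 cannot be satisfied by any choice of tags from the lexicon.
So there is no consistent tagging.
Count = 0.

0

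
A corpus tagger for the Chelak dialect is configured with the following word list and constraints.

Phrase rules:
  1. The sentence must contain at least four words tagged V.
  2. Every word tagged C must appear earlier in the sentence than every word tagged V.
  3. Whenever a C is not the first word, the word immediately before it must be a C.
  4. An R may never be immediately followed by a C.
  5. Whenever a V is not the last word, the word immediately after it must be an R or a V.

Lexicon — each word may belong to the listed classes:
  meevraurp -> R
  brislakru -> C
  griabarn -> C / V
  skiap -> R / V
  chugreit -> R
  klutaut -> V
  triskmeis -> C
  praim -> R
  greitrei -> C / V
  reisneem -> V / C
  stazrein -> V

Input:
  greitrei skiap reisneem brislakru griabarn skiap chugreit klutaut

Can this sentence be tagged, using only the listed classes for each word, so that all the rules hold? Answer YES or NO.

NO

Candidates per position — 1:greitrei {C,V}; 2:skiap {R,V}; 3:reisneem {V,C}; 4:brislakru {C}; 5:griabarn {C,V}; 6:skiap {R,V}; 7:chugreit {R}; 8:klutaut {V}.
Rule 3 cannot be satisfied by any choice of tags from the lexicon.
So there is no consistent tagging.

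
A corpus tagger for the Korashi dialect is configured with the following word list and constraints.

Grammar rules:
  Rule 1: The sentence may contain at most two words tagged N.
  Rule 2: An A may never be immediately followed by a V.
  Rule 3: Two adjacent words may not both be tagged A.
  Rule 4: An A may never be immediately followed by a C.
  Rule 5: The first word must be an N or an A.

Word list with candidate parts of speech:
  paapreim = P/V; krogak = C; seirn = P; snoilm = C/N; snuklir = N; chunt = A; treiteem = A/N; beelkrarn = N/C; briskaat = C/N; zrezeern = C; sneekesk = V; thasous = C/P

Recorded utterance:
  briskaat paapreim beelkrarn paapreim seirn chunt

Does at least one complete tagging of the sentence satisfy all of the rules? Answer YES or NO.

Candidates per position — 1:briskaat {C,N}; 2:paapreim {P,V}; 3:beelkrarn {N,C}; 4:paapreim {P,V}; 5:seirn {P}; 6:chunt {A}.
One satisfying assignment: N V C P P A.
Rule-by-rule: rule 1 satisfied; rule 2 satisfied; rule 3 satisfied; rule 4 satisfied; rule 5 satisfied.

YES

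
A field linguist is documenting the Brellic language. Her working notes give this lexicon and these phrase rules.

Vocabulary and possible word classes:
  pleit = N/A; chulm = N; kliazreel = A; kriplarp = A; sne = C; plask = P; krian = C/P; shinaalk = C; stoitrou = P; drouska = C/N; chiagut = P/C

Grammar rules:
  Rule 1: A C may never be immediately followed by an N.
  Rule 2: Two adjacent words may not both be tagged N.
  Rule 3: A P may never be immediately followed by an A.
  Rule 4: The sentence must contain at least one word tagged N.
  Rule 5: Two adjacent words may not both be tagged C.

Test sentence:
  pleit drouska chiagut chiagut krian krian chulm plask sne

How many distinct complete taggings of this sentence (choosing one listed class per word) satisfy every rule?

11

Candidates per position — 1:pleit {N,A}; 2:drouska {C,N}; 3:chiagut {P,C}; 4:chiagut {P,C}; 5:krian {C,P}; 6:krian {C,P}; 7:chulm {N}; 8:plask {P}; 9:sne {C}.
There are 64 candidate sequences in total.
Checking each against the rules leaves 11 sequences.
Count = 11.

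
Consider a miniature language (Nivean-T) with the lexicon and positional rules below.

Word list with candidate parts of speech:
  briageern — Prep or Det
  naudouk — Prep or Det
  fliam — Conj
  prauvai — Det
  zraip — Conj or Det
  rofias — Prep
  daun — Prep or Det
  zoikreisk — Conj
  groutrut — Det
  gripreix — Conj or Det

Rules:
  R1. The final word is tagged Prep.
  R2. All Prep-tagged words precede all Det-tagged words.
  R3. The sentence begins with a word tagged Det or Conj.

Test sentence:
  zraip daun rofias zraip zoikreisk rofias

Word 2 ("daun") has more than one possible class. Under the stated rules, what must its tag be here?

Candidates per position — 1:zraip {Conj,Det}; 2:daun {Prep,Det}; 3:rofias {Prep}; 4:zraip {Conj,Det}; 5:zoikreisk {Conj}; 6:rofias {Prep}.
At position 1, choosing Det makes rule 2 impossible to satisfy; hence Conj.
At position 2, choosing Det makes rule 2 impossible to satisfy; hence Prep.
At position 4, choosing Det makes rule 2 impossible to satisfy; hence Conj.
The only consistent sequence is: Conj Prep Prep Conj Conj Prep.
Checking: rule 1 ✓; rule 2 ✓; rule 3 ✓.

Prep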